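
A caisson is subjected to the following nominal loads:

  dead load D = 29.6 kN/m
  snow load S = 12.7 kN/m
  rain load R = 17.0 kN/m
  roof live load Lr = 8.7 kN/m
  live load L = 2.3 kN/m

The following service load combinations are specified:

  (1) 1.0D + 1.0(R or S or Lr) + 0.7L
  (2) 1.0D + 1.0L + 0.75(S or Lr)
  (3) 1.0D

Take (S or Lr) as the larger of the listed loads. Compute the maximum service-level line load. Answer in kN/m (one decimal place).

48.2 kN/m

(R or S or Lr) → R = 17.0 kN/m; (S or Lr) → S = 12.7 kN/m.
(1) 1.0(29.6) + 1.0(17.0) + 0.7(2.3) = 29.6 + 17.0 + 1.6 = 48.2
(2) 1.0(29.6) + 1.0(2.3) + 0.75(12.7) = 29.6 + 2.3 + 9.5 = 41.4
(3) 1.0(29.6) = 29.6
Maximum is from combination 1.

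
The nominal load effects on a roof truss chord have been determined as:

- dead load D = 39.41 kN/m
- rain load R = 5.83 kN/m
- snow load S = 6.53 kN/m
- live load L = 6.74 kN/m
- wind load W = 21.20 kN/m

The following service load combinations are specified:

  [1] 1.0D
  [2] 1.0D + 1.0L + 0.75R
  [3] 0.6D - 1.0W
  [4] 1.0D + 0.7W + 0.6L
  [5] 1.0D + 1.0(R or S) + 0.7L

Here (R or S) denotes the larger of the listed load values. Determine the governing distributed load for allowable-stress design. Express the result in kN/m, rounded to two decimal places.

(R or S) → S = 6.53 kN/m.
[1] 1.0(39.41) = 39.41
[2] 1.0(39.41) + 1.0(6.74) + 0.75(5.83) = 39.41 + 6.74 + 4.37 = 50.52
[3] 0.6(39.41) - 1.0(21.20) = 23.65 - 21.20 = 2.45
[4] 1.0(39.41) + 0.7(21.20) + 0.6(6.74) = 39.41 + 14.84 + 4.04 = 58.29
[5] 1.0(39.41) + 1.0(6.53) + 0.7(6.74) = 39.41 + 6.53 + 4.72 = 50.66
The controlling combination is 4, giving 58.29 kN/m.

58.29 kN/m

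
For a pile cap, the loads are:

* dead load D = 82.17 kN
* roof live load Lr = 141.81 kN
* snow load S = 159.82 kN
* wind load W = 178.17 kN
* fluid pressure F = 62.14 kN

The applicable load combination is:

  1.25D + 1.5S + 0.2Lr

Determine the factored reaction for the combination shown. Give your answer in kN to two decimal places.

370.80 kN

1.25(82.17) + 1.5(159.82) + 0.2(141.81) = 102.71 + 239.73 + 28.36 = 370.80
V_u = 370.80 kN.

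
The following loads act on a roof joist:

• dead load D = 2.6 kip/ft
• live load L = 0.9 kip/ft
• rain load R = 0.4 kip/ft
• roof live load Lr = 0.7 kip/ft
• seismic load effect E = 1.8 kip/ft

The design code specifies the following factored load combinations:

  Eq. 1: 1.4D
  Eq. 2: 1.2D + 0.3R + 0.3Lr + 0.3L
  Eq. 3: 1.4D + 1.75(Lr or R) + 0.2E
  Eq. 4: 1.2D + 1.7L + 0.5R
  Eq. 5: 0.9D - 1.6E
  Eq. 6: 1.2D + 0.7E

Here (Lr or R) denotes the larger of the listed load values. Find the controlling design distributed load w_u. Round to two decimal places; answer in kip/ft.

(Lr or R) → Lr = 0.7 kip/ft.
Eq. 1: 1.4(2.6) = 3.64
Eq. 2: 1.2(2.6) + 0.3(0.4) + 0.3(0.7) + 0.3(0.9) = 3.12 + 0.12 + 0.21 + 0.27 = 3.72
Eq. 3: 1.4(2.6) + 1.75(0.7) + 0.2(1.8) = 3.64 + 1.23 + 0.36 = 5.23
Eq. 4: 1.2(2.6) + 1.7(0.9) + 0.5(0.4) = 3.12 + 1.53 + 0.20 = 4.85
Eq. 5: 0.9(2.6) - 1.6(1.8) = 2.34 - 2.88 = -0.54
Eq. 6: 1.2(2.6) + 0.7(1.8) = 3.12 + 1.26 = 4.38
The controlling combination is 3, giving 5.23 kip/ft.

5.23 kip/ft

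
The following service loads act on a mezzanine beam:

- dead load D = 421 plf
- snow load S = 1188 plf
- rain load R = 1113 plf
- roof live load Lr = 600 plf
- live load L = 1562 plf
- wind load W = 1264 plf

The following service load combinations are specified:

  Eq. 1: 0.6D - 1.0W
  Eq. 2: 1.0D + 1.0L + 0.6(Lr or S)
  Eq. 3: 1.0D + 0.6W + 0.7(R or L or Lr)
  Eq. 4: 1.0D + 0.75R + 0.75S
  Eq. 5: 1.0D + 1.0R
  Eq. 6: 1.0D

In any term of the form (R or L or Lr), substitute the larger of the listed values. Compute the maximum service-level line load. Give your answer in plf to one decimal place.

2695.8 plf

(Lr or S) → S = 1188 plf; (R or L or Lr) → L = 1562 plf.
Eq. 1: 0.6(421) - 1.0(1264) = 252.6 - 1264.0 = -1011.4
Eq. 2: 1.0(421) + 1.0(1562) + 0.6(1188) = 421.0 + 1562.0 + 712.8 = 2695.8
Eq. 3: 1.0(421) + 0.6(1264) + 0.7(1562) = 421.0 + 758.4 + 1093.4 = 2272.8
Eq. 4: 1.0(421) + 0.75(1113) + 0.75(1188) = 421.0 + 834.8 + 891.0 = 2146.8
Eq. 5: 1.0(421) + 1.0(1113) = 421.0 + 1113.0 = 1534.0
Eq. 6: 1.0(421) = 421.0
Maximum is from combination 2.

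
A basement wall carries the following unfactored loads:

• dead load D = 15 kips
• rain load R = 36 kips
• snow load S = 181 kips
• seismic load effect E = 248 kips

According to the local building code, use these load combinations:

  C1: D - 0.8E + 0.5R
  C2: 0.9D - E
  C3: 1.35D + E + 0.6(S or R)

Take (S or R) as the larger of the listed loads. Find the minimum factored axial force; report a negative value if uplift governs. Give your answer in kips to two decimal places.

-234.50 kips

(S or R) → S = 181 kips.
C1: 1.0(15) - 0.8(248) + 0.5(36) = -165.40
C2: 0.9(15) - 1.0(248) = -234.50
C3: 1.35(15) + 1.0(248) + 0.6(181) = 376.85
Combination 2 gives the minimum: -234.50 kips.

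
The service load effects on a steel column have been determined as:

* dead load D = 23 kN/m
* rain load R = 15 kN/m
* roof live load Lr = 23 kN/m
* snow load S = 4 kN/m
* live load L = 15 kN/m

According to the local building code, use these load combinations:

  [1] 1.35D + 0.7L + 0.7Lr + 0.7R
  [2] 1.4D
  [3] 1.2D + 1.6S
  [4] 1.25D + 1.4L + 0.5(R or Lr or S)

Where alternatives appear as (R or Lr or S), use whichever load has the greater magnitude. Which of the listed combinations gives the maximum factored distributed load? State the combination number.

(R or Lr or S) → Lr = 23 kN/m.
[1] 1.35(23) + 0.7(15) + 0.7(23) + 0.7(15) = 31.05 + 10.50 + 16.10 + 10.50 = 68.15
[2] 1.4(23) = 32.20
[3] 1.2(23) + 1.6(4) = 27.60 + 6.40 = 34.00
[4] 1.25(23) + 1.4(15) + 0.5(23) = 28.75 + 21.00 + 11.50 = 61.25
The largest value is 68.15 kN/m from combination 1.

Combination 1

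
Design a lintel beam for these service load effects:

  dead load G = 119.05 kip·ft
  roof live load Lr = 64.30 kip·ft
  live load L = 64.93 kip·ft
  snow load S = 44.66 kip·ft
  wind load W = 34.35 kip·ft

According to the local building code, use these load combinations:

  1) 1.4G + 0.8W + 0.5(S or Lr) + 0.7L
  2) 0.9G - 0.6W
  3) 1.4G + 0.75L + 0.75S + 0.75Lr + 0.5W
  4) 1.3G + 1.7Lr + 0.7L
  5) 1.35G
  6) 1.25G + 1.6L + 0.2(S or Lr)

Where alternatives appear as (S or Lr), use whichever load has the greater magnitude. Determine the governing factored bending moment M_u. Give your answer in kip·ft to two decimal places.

314.26 kip·ft

(S or Lr) → Lr = 64.30 kip·ft.
1) 1.4(119.05) + 0.8(34.35) + 0.5(64.30) + 0.7(64.93) = 166.67 + 27.48 + 32.15 + 45.45 = 271.75
2) 0.9(119.05) - 0.6(34.35) = 107.15 - 20.61 = 86.54
3) 1.4(119.05) + 0.75(64.93) + 0.75(44.66) + 0.75(64.30) + 0.5(34.35) = 314.26
4) 1.3(119.05) + 1.7(64.30) + 0.7(64.93) = 154.77 + 109.31 + 45.45 = 309.53
5) 1.35(119.05) = 160.72
6) 1.25(119.05) + 1.6(64.93) + 0.2(64.30) = 148.81 + 103.89 + 12.86 = 265.56
Combination 3 governs: M_u = 314.26 kip·ft.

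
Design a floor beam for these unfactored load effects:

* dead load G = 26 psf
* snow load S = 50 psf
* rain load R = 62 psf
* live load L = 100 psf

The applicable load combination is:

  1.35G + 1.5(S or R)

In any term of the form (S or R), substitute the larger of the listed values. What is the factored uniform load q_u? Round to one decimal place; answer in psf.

128.1 psf

(S or R) → R = 62 psf.
1.35(26) + 1.5(62) = 128.1
q_u = 128.1 psf.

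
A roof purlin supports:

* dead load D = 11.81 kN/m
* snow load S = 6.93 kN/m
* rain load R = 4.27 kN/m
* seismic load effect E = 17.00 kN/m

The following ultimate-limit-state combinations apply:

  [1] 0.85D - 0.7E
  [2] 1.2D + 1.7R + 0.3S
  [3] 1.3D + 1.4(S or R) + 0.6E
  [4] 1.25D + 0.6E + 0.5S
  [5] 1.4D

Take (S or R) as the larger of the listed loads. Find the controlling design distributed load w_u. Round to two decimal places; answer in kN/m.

(S or R) → S = 6.93 kN/m.
[1] 0.85(11.81) - 0.7(17.00) = 10.04 - 11.90 = -1.86
[2] 1.2(11.81) + 1.7(4.27) + 0.3(6.93) = 14.17 + 7.26 + 2.08 = 23.51
[3] 1.3(11.81) + 1.4(6.93) + 0.6(17.00) = 35.26
[4] 1.25(11.81) + 0.6(17.00) + 0.5(6.93) = 14.76 + 10.20 + 3.47 = 28.43
[5] 1.4(11.81) = 16.53
The controlling combination is 3, giving 35.26 kN/m.

35.26 kN/m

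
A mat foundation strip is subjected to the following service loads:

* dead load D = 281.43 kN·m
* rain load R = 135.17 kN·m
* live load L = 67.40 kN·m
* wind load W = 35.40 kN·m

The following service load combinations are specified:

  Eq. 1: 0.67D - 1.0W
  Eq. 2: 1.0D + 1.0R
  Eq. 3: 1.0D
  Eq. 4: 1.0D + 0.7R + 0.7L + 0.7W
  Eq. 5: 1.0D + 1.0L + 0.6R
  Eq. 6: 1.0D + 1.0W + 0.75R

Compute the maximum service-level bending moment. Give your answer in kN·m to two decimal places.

Eq. 1: 0.67(281.43) - 1.0(35.40) = 188.56 - 35.40 = 153.16
Eq. 2: 1.0(281.43) + 1.0(135.17) = 281.43 + 135.17 = 416.60
Eq. 3: 1.0(281.43) = 281.43
Eq. 4: 1.0(281.43) + 0.7(135.17) + 0.7(67.40) + 0.7(35.40) = 281.43 + 94.62 + 47.18 + 24.78 = 448.01
Eq. 5: 1.0(281.43) + 1.0(67.40) + 0.6(135.17) = 281.43 + 67.40 + 81.10 = 429.93
Eq. 6: 1.0(281.43) + 1.0(35.40) + 0.75(135.17) = 281.43 + 35.40 + 101.38 = 418.21
Maximum is from combination 4.

448.01 kN·m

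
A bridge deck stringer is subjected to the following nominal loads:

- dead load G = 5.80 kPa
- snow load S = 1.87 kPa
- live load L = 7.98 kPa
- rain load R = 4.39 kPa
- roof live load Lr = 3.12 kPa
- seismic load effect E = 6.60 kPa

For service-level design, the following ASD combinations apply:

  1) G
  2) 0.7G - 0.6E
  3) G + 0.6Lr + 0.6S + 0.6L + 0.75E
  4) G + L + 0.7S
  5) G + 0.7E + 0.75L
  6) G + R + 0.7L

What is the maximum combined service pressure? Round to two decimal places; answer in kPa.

1) 1.0(5.80) = 5.80
2) 0.7(5.80) - 0.6(6.60) = 4.06 - 3.96 = 0.10
3) 1.0(5.80) + 0.6(3.12) + 0.6(1.87) + 0.6(7.98) + 0.75(6.60) = 5.80 + 1.87 + 1.12 + 4.79 + 4.95 = 18.53
4) 1.0(5.80) + 1.0(7.98) + 0.7(1.87) = 5.80 + 7.98 + 1.31 = 15.09
5) 1.0(5.80) + 0.7(6.60) + 0.75(7.98) = 5.80 + 4.62 + 5.99 = 16.41
6) 1.0(5.80) + 1.0(4.39) + 0.7(7.98) = 5.80 + 4.39 + 5.59 = 15.78
Maximum is from combination 3.

18.53 kPa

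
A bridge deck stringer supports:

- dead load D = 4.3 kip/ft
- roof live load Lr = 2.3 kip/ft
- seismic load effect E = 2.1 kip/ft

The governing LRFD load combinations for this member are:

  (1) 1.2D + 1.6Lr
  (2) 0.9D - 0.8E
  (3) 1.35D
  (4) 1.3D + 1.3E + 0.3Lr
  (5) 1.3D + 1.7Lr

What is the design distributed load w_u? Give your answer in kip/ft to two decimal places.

9.50 kip/ft

(1) 1.2(4.3) + 1.6(2.3) = 5.16 + 3.68 = 8.84
(2) 0.9(4.3) - 0.8(2.1) = 3.87 - 1.68 = 2.19
(3) 1.35(4.3) = 5.81
(4) 1.3(4.3) + 1.3(2.1) + 0.3(2.3) = 5.59 + 2.73 + 0.69 = 9.01
(5) 1.3(4.3) + 1.7(2.3) = 5.59 + 3.91 = 9.50
Combination 5 governs: w_u = 9.50 kip/ft.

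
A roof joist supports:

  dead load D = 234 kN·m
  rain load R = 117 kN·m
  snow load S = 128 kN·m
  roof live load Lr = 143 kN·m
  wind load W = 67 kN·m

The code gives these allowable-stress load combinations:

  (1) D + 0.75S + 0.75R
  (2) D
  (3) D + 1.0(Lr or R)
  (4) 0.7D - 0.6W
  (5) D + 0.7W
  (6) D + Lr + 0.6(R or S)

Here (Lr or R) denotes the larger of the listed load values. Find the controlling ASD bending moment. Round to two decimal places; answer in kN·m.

(Lr or R) → Lr = 143 kN·m; (R or S) → S = 128 kN·m.
(1) 1.0(234) + 0.75(128) + 0.75(117) = 234.00 + 96.00 + 87.75 = 417.75
(2) 1.0(234) = 234.00
(3) 1.0(234) + 1.0(143) = 234.00 + 143.00 = 377.00
(4) 0.7(234) - 0.6(67) = 163.80 - 40.20 = 123.60
(5) 1.0(234) + 0.7(67) = 234.00 + 46.90 = 280.90
(6) 1.0(234) + 1.0(143) + 0.6(128) = 234.00 + 143.00 + 76.80 = 453.80
Combination 6 governs: M = 453.80 kN·m.

453.80 kN·m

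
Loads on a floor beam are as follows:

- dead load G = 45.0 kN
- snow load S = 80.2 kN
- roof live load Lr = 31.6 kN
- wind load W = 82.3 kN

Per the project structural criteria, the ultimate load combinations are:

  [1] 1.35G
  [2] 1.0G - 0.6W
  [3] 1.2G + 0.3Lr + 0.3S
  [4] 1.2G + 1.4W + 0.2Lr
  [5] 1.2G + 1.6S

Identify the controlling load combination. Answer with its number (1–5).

Combination 5

[1] 1.35(45.0) = 60.75
[2] 1.0(45.0) - 0.6(82.3) = 45.00 - 49.38 = -4.38
[3] 1.2(45.0) + 0.3(31.6) + 0.3(80.2) = 54.00 + 9.48 + 24.06 = 87.54
[4] 1.2(45.0) + 1.4(82.3) + 0.2(31.6) = 54.00 + 115.22 + 6.32 = 175.54
[5] 1.2(45.0) + 1.6(80.2) = 54.00 + 128.32 = 182.32
The largest value is 182.32 kN from combination 5.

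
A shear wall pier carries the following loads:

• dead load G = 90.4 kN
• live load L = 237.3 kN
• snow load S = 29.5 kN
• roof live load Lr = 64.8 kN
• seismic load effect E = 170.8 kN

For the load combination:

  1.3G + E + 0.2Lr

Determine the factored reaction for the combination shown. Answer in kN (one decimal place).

1.3(90.4) + 1.0(170.8) + 0.2(64.8) = 117.5 + 170.8 + 13.0 = 301.3
V_u = 301.3 kN.

301.3 kN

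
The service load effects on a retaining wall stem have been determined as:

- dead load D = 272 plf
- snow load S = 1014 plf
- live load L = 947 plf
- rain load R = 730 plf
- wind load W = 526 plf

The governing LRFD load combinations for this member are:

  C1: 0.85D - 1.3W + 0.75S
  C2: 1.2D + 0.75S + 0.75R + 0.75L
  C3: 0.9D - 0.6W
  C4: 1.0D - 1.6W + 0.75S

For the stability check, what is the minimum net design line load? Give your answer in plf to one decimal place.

C1: 0.85(272) - 1.3(526) + 0.75(1014) = 231.2 - 683.8 + 760.5 = 307.9
C2: 1.2(272) + 0.75(1014) + 0.75(730) + 0.75(947) = 326.4 + 760.5 + 547.5 + 710.3 = 2344.7
C3: 0.9(272) - 0.6(526) = 244.8 - 315.6 = -70.8
C4: 1.0(272) - 1.6(526) + 0.75(1014) = 272.0 - 841.6 + 760.5 = 190.9
Combination 3 gives the minimum: -70.8 plf.

-70.8 plf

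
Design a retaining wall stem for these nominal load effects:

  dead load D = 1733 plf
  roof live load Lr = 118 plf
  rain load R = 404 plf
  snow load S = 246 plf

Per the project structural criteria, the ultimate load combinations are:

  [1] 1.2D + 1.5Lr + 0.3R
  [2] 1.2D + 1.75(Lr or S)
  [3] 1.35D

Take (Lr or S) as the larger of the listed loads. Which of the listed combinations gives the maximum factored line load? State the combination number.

(Lr or S) → S = 246 plf.
[1] 1.2(1733) + 1.5(118) + 0.3(404) = 2079.6 + 177.0 + 121.2 = 2377.8
[2] 1.2(1733) + 1.75(246) = 2079.6 + 430.5 = 2510.1
[3] 1.35(1733) = 2339.6
The largest value is 2510.1 plf from combination 2.

Combination 2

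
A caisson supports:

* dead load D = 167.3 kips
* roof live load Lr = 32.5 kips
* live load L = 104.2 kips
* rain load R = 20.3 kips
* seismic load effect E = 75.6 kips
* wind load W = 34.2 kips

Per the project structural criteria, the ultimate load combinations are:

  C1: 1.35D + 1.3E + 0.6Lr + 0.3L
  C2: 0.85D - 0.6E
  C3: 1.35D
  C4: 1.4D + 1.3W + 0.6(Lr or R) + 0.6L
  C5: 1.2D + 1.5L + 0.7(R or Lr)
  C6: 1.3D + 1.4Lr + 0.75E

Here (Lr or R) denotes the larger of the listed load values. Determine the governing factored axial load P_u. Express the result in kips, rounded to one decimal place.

(Lr or R) → Lr = 32.5 kips; (R or Lr) → Lr = 32.5 kips.
C1: 1.35(167.3) + 1.3(75.6) + 0.6(32.5) + 0.3(104.2) = 374.9
C2: 0.85(167.3) - 0.6(75.6) = 142.2 - 45.4 = 96.8
C3: 1.35(167.3) = 225.9
C4: 1.4(167.3) + 1.3(34.2) + 0.6(32.5) + 0.6(104.2) = 234.2 + 44.5 + 19.5 + 62.5 = 360.7
C5: 1.2(167.3) + 1.5(104.2) + 0.7(32.5) = 379.8
C6: 1.3(167.3) + 1.4(32.5) + 0.75(75.6) = 217.5 + 45.5 + 56.7 = 319.7
Maximum is from combination 5.

379.8 kips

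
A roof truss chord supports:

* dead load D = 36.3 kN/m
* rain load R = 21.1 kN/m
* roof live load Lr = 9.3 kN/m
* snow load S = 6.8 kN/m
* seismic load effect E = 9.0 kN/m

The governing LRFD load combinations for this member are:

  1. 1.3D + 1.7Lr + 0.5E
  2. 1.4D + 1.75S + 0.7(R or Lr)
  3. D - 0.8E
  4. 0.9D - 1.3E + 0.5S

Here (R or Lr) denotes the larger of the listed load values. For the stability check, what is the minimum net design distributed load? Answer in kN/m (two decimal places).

(R or Lr) → R = 21.1 kN/m.
1. 1.3(36.3) + 1.7(9.3) + 0.5(9.0) = 67.50
2. 1.4(36.3) + 1.75(6.8) + 0.7(21.1) = 77.49
3. 1.0(36.3) - 0.8(9.0) = 29.10
4. 0.9(36.3) - 1.3(9.0) + 0.5(6.8) = 24.37
Combination 4 gives the minimum: 24.37 kN/m.

24.37 kN/m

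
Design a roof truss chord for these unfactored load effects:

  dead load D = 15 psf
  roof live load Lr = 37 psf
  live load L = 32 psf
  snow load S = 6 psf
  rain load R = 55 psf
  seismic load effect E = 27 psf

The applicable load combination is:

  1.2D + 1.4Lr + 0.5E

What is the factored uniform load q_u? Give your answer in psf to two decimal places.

83.30 psf

1.2(15) + 1.4(37) + 0.5(27) = 18.00 + 51.80 + 13.50 = 83.30
q_u = 83.30 psf.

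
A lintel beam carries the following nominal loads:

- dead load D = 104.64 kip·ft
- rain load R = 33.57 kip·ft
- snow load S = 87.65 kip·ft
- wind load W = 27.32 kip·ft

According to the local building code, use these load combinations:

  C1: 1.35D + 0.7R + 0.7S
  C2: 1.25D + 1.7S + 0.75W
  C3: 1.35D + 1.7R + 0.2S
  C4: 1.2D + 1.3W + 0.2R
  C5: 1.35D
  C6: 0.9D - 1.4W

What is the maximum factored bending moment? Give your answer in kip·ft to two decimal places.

300.30 kip·ft

C1: 1.35(104.64) + 0.7(33.57) + 0.7(87.65) = 226.12
C2: 1.25(104.64) + 1.7(87.65) + 0.75(27.32) = 300.30
C3: 1.35(104.64) + 1.7(33.57) + 0.2(87.65) = 215.86
C4: 1.2(104.64) + 1.3(27.32) + 0.2(33.57) = 167.80
C5: 1.35(104.64) = 141.26
C6: 0.9(104.64) - 1.4(27.32) = 55.93
The controlling combination is 2, giving 300.30 kip·ft.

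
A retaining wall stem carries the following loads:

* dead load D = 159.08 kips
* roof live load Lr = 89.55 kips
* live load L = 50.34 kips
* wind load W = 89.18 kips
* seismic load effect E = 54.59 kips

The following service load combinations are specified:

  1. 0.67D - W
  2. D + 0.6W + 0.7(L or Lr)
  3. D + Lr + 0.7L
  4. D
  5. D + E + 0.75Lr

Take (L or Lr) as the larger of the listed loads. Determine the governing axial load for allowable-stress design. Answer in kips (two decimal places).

(L or Lr) → Lr = 89.55 kips.
1. 0.67(159.08) - 1.0(89.18) = 106.58 - 89.18 = 17.40
2. 1.0(159.08) + 0.6(89.18) + 0.7(89.55) = 275.27
3. 1.0(159.08) + 1.0(89.55) + 0.7(50.34) = 159.08 + 89.55 + 35.24 = 283.87
4. 1.0(159.08) = 159.08
5. 1.0(159.08) + 1.0(54.59) + 0.75(89.55) = 159.08 + 54.59 + 67.16 = 280.83
Maximum is from combination 3.

283.87 kips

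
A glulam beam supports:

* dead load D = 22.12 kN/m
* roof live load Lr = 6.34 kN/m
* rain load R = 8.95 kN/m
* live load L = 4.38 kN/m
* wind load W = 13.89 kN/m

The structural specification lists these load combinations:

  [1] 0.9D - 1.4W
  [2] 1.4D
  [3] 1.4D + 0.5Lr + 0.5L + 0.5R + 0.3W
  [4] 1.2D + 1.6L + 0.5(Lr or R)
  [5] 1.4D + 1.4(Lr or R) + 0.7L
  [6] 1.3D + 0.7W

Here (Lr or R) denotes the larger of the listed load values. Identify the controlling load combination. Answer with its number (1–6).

(Lr or R) → R = 8.95 kN/m.
[1] 0.9(22.12) - 1.4(13.89) = 19.91 - 19.45 = 0.46
[2] 1.4(22.12) = 30.97
[3] 1.4(22.12) + 0.5(6.34) + 0.5(4.38) + 0.5(8.95) + 0.3(13.89) = 44.97
[4] 1.2(22.12) + 1.6(4.38) + 0.5(8.95) = 26.54 + 7.01 + 4.48 = 38.03
[5] 1.4(22.12) + 1.4(8.95) + 0.7(4.38) = 46.56
[6] 1.3(22.12) + 0.7(13.89) = 28.76 + 9.72 = 38.48
The largest value is 46.56 kN/m from combination 5.

Combination 5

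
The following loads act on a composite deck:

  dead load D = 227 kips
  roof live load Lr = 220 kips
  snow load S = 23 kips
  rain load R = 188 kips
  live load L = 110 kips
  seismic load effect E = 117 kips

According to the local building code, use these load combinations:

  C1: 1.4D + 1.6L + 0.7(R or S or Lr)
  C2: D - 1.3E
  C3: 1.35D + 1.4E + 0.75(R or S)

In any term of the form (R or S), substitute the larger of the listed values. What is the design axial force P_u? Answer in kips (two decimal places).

(R or S or Lr) → Lr = 220 kips; (R or S) → R = 188 kips.
C1: 1.4(227) + 1.6(110) + 0.7(220) = 317.80 + 176.00 + 154.00 = 647.80
C2: 1.0(227) - 1.3(117) = 227.00 - 152.10 = 74.90
C3: 1.35(227) + 1.4(117) + 0.75(188) = 306.45 + 163.80 + 141.00 = 611.25
Maximum is from combination 1.

647.80 kips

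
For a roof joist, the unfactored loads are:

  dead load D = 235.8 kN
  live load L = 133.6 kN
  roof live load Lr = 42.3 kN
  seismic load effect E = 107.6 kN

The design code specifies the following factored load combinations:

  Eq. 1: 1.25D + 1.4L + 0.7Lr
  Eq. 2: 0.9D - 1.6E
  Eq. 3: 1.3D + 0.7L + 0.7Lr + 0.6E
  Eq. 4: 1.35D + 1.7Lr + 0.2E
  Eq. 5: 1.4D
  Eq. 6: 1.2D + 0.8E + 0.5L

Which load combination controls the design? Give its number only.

Combination 1

Eq. 1: 1.25(235.8) + 1.4(133.6) + 0.7(42.3) = 511.40
Eq. 2: 0.9(235.8) - 1.6(107.6) = 40.06
Eq. 3: 1.3(235.8) + 0.7(133.6) + 0.7(42.3) + 0.6(107.6) = 494.23
Eq. 4: 1.35(235.8) + 1.7(42.3) + 0.2(107.6) = 411.76
Eq. 5: 1.4(235.8) = 330.12
Eq. 6: 1.2(235.8) + 0.8(107.6) + 0.5(133.6) = 435.84
The largest value is 511.40 kN from combination 1.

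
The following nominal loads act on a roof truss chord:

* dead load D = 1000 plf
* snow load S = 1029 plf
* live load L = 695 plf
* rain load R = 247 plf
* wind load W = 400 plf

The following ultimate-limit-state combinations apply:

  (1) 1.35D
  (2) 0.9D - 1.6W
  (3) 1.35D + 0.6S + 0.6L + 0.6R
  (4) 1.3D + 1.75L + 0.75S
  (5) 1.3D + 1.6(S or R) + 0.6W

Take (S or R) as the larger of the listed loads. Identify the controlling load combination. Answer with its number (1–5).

(S or R) → S = 1029 plf.
(1) 1.35(1000) = 1350.0
(2) 0.9(1000) - 1.6(400) = 900.0 - 640.0 = 260.0
(3) 1.35(1000) + 0.6(1029) + 0.6(695) + 0.6(247) = 1350.0 + 617.4 + 417.0 + 148.2 = 2532.6
(4) 1.3(1000) + 1.75(695) + 0.75(1029) = 3288.0
(5) 1.3(1000) + 1.6(1029) + 0.6(400) = 1300.0 + 1646.4 + 240.0 = 3186.4
The largest value is 3288.0 plf from combination 4.

Combination 4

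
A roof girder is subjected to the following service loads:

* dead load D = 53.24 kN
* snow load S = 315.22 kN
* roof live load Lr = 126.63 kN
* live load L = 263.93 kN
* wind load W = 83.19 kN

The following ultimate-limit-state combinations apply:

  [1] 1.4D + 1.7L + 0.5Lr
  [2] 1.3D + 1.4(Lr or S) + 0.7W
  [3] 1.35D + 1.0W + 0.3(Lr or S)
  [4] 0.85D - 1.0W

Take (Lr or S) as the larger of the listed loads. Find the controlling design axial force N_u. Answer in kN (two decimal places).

586.53 kN

(Lr or S) → S = 315.22 kN.
[1] 1.4(53.24) + 1.7(263.93) + 0.5(126.63) = 586.53
[2] 1.3(53.24) + 1.4(315.22) + 0.7(83.19) = 69.21 + 441.31 + 58.23 = 568.75
[3] 1.35(53.24) + 1.0(83.19) + 0.3(315.22) = 71.87 + 83.19 + 94.57 = 249.63
[4] 0.85(53.24) - 1.0(83.19) = 45.25 - 83.19 = -37.94
The controlling combination is 1, giving 586.53 kN.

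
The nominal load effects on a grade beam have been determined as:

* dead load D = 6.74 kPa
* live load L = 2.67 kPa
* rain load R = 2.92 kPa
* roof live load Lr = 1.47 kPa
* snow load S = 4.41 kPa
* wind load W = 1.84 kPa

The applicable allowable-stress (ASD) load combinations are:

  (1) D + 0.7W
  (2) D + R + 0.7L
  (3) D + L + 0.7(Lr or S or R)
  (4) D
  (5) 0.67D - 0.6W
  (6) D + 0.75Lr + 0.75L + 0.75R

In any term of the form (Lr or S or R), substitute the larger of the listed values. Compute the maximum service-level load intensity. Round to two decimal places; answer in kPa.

12.50 kPa

(Lr or S or R) → S = 4.41 kPa.
(1) 1.0(6.74) + 0.7(1.84) = 6.74 + 1.29 = 8.03
(2) 1.0(6.74) + 1.0(2.92) + 0.7(2.67) = 6.74 + 2.92 + 1.87 = 11.53
(3) 1.0(6.74) + 1.0(2.67) + 0.7(4.41) = 6.74 + 2.67 + 3.09 = 12.50
(4) 1.0(6.74) = 6.74
(5) 0.67(6.74) - 0.6(1.84) = 3.41
(6) 1.0(6.74) + 0.75(1.47) + 0.75(2.67) + 0.75(2.92) = 12.04
Combination 3 governs: q = 12.50 kPa.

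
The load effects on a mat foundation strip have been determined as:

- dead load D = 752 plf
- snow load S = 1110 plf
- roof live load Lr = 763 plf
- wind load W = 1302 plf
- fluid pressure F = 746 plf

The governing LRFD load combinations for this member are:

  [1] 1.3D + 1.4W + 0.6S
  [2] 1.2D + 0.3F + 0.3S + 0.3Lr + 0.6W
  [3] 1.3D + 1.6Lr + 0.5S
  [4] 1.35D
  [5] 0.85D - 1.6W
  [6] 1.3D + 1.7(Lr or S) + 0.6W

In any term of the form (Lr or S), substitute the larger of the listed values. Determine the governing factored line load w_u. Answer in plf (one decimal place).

(Lr or S) → S = 1110 plf.
[1] 1.3(752) + 1.4(1302) + 0.6(1110) = 977.6 + 1822.8 + 666.0 = 3466.4
[2] 1.2(752) + 0.3(746) + 0.3(1110) + 0.3(763) + 0.6(1302) = 902.4 + 223.8 + 333.0 + 228.9 + 781.2 = 2469.3
[3] 1.3(752) + 1.6(763) + 0.5(1110) = 977.6 + 1220.8 + 555.0 = 2753.4
[4] 1.35(752) = 1015.2
[5] 0.85(752) - 1.6(1302) = 639.2 - 2083.2 = -1444.0
[6] 1.3(752) + 1.7(1110) + 0.6(1302) = 977.6 + 1887.0 + 781.2 = 3645.8
The controlling combination is 6, giving 3645.8 plf.

3645.8 plf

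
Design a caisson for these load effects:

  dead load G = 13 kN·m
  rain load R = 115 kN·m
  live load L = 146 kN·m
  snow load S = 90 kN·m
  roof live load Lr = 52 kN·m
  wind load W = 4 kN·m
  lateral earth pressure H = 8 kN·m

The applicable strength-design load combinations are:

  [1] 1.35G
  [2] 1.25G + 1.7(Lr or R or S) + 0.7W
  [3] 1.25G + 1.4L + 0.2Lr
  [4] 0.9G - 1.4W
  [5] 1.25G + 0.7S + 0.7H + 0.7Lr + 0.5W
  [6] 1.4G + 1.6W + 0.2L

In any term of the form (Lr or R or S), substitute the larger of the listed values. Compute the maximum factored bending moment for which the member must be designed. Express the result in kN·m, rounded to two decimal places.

(Lr or R or S) → R = 115 kN·m.
[1] 1.35(13) = 17.55
[2] 1.25(13) + 1.7(115) + 0.7(4) = 16.25 + 195.50 + 2.80 = 214.55
[3] 1.25(13) + 1.4(146) + 0.2(52) = 16.25 + 204.40 + 10.40 = 231.05
[4] 0.9(13) - 1.4(4) = 11.70 - 5.60 = 6.10
[5] 1.25(13) + 0.7(90) + 0.7(8) + 0.7(52) + 0.5(4) = 16.25 + 63.00 + 5.60 + 36.40 + 2.00 = 123.25
[6] 1.4(13) + 1.6(4) + 0.2(146) = 18.20 + 6.40 + 29.20 = 53.80
Combination 3 governs: M_u = 231.05 kN·m.

231.05 kN·m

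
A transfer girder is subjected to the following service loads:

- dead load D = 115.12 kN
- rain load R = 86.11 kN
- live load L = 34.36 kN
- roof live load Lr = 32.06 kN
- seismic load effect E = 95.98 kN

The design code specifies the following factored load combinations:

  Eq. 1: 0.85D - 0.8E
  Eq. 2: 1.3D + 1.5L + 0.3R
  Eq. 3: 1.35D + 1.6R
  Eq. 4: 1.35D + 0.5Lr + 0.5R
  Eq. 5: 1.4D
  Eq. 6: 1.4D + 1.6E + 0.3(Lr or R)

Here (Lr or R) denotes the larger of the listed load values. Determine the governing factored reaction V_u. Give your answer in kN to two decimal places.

340.57 kN

(Lr or R) → R = 86.11 kN.
Eq. 1: 0.85(115.12) - 0.8(95.98) = 97.85 - 76.78 = 21.07
Eq. 2: 1.3(115.12) + 1.5(34.36) + 0.3(86.11) = 149.66 + 51.54 + 25.83 = 227.03
Eq. 3: 1.35(115.12) + 1.6(86.11) = 155.41 + 137.78 = 293.19
Eq. 4: 1.35(115.12) + 0.5(32.06) + 0.5(86.11) = 155.41 + 16.03 + 43.06 = 214.50
Eq. 5: 1.4(115.12) = 161.17
Eq. 6: 1.4(115.12) + 1.6(95.98) + 0.3(86.11) = 161.17 + 153.57 + 25.83 = 340.57
Maximum is from combination 6.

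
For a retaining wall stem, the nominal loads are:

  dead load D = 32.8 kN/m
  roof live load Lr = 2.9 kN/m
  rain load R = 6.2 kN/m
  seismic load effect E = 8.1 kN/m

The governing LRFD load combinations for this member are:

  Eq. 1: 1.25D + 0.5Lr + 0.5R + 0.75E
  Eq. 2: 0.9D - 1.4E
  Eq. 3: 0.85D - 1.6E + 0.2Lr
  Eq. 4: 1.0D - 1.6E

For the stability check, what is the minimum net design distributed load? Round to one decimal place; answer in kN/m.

Eq. 1: 1.25(32.8) + 0.5(2.9) + 0.5(6.2) + 0.75(8.1) = 51.6
Eq. 2: 0.9(32.8) - 1.4(8.1) = 18.2
Eq. 3: 0.85(32.8) - 1.6(8.1) + 0.2(2.9) = 15.5
Eq. 4: 1.0(32.8) - 1.6(8.1) = 19.8
Combination 3 gives the minimum: 15.5 kN/m.

15.5 kN/m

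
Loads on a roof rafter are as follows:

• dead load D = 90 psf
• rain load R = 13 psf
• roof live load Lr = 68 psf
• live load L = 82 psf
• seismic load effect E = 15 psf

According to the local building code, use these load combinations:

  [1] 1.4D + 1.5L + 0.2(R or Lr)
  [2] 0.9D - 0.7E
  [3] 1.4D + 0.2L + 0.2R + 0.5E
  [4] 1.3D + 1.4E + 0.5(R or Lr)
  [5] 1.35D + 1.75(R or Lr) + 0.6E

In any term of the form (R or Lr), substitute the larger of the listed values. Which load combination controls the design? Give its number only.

(R or Lr) → Lr = 68 psf.
[1] 1.4(90) + 1.5(82) + 0.2(68) = 126.0 + 123.0 + 13.6 = 262.6
[2] 0.9(90) - 0.7(15) = 81.0 - 10.5 = 70.5
[3] 1.4(90) + 0.2(82) + 0.2(13) + 0.5(15) = 126.0 + 16.4 + 2.6 + 7.5 = 152.5
[4] 1.3(90) + 1.4(15) + 0.5(68) = 117.0 + 21.0 + 34.0 = 172.0
[5] 1.35(90) + 1.75(68) + 0.6(15) = 121.5 + 119.0 + 9.0 = 249.5
The largest value is 262.6 psf from combination 1.

Combination 1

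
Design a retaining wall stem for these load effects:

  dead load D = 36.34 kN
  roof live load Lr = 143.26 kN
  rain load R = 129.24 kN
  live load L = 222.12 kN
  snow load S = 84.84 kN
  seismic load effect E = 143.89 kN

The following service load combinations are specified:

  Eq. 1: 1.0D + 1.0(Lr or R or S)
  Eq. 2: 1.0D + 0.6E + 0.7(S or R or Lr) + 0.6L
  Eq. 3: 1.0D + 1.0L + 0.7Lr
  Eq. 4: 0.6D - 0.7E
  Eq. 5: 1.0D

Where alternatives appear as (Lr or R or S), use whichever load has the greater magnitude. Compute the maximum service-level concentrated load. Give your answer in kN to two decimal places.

(Lr or R or S) → Lr = 143.26 kN; (S or R or Lr) → Lr = 143.26 kN.
Eq. 1: 1.0(36.34) + 1.0(143.26) = 179.60
Eq. 2: 1.0(36.34) + 0.6(143.89) + 0.7(143.26) + 0.6(222.12) = 356.23
Eq. 3: 1.0(36.34) + 1.0(222.12) + 0.7(143.26) = 358.74
Eq. 4: 0.6(36.34) - 0.7(143.89) = -78.92
Eq. 5: 1.0(36.34) = 36.34
Maximum is from combination 3.

358.74 kN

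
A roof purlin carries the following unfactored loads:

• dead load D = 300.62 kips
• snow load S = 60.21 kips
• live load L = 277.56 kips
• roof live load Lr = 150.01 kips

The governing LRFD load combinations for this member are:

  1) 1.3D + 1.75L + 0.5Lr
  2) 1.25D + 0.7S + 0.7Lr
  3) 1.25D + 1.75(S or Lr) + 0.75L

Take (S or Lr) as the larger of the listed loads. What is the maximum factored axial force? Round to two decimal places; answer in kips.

951.54 kips

(S or Lr) → Lr = 150.01 kips.
1) 1.3(300.62) + 1.75(277.56) + 0.5(150.01) = 951.54
2) 1.25(300.62) + 0.7(60.21) + 0.7(150.01) = 522.93
3) 1.25(300.62) + 1.75(150.01) + 0.75(277.56) = 846.46
Maximum is from combination 1.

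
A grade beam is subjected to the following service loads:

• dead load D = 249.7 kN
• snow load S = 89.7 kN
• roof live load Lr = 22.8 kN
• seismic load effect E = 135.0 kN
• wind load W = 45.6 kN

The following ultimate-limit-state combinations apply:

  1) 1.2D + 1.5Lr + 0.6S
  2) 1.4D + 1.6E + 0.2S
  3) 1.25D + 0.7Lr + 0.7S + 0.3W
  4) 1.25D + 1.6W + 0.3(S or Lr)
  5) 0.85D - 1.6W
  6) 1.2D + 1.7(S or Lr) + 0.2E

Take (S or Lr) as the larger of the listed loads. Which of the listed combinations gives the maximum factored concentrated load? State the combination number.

Combination 2

(S or Lr) → S = 89.7 kN.
1) 1.2(249.7) + 1.5(22.8) + 0.6(89.7) = 299.64 + 34.20 + 53.82 = 387.66
2) 1.4(249.7) + 1.6(135.0) + 0.2(89.7) = 349.58 + 216.00 + 17.94 = 583.52
3) 1.25(249.7) + 0.7(22.8) + 0.7(89.7) + 0.3(45.6) = 312.13 + 15.96 + 62.79 + 13.68 = 404.56
4) 1.25(249.7) + 1.6(45.6) + 0.3(89.7) = 312.13 + 72.96 + 26.91 = 412.00
5) 0.85(249.7) - 1.6(45.6) = 212.25 - 72.96 = 139.29
6) 1.2(249.7) + 1.7(89.7) + 0.2(135.0) = 299.64 + 152.49 + 27.00 = 479.13
The largest value is 583.52 kN from combination 2.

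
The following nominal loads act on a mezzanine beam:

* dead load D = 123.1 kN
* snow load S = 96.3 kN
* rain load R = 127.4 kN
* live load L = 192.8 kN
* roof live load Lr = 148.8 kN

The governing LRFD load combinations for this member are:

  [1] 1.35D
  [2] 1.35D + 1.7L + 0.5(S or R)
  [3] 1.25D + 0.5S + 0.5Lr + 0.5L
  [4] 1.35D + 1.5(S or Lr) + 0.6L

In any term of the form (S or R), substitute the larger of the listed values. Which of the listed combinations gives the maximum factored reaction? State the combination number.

(S or R) → R = 127.4 kN; (S or Lr) → Lr = 148.8 kN.
[1] 1.35(123.1) = 166.19
[2] 1.35(123.1) + 1.7(192.8) + 0.5(127.4) = 166.19 + 327.76 + 63.70 = 557.65
[3] 1.25(123.1) + 0.5(96.3) + 0.5(148.8) + 0.5(192.8) = 153.88 + 48.15 + 74.40 + 96.40 = 372.83
[4] 1.35(123.1) + 1.5(148.8) + 0.6(192.8) = 166.19 + 223.20 + 115.68 = 505.07
The largest value is 557.65 kN from combination 2.

Combination 2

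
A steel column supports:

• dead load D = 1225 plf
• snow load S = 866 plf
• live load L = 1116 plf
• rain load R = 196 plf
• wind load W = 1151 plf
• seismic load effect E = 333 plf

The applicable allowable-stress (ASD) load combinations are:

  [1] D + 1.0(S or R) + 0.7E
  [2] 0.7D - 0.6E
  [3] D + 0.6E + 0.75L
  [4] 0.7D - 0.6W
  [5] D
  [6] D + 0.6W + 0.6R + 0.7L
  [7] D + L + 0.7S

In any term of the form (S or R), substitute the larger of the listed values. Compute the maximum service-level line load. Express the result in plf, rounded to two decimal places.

2947.20 plf

(S or R) → S = 866 plf.
[1] 1.0(1225) + 1.0(866) + 0.7(333) = 1225.00 + 866.00 + 233.10 = 2324.10
[2] 0.7(1225) - 0.6(333) = 857.50 - 199.80 = 657.70
[3] 1.0(1225) + 0.6(333) + 0.75(1116) = 1225.00 + 199.80 + 837.00 = 2261.80
[4] 0.7(1225) - 0.6(1151) = 857.50 - 690.60 = 166.90
[5] 1.0(1225) = 1225.00
[6] 1.0(1225) + 0.6(1151) + 0.6(196) + 0.7(1116) = 1225.00 + 690.60 + 117.60 + 781.20 = 2814.40
[7] 1.0(1225) + 1.0(1116) + 0.7(866) = 1225.00 + 1116.00 + 606.20 = 2947.20
Combination 7 governs: w = 2947.20 plf.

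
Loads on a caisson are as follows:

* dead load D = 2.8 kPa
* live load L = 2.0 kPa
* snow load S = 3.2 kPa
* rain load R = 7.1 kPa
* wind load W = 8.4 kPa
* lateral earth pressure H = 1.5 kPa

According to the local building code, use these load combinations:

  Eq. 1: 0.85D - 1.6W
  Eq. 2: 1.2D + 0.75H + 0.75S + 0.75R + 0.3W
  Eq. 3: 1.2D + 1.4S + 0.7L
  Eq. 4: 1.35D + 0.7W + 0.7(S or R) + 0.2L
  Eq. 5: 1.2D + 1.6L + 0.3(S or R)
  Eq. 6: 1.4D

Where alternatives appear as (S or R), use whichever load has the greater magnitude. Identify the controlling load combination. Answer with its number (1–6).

(S or R) → R = 7.1 kPa.
Eq. 1: 0.85(2.8) - 1.6(8.4) = 2.38 - 13.44 = -11.06
Eq. 2: 1.2(2.8) + 0.75(1.5) + 0.75(3.2) + 0.75(7.1) + 0.3(8.4) = 14.73
Eq. 3: 1.2(2.8) + 1.4(3.2) + 0.7(2.0) = 3.36 + 4.48 + 1.40 = 9.24
Eq. 4: 1.35(2.8) + 0.7(8.4) + 0.7(7.1) + 0.2(2.0) = 3.78 + 5.88 + 4.97 + 0.40 = 15.03
Eq. 5: 1.2(2.8) + 1.6(2.0) + 0.3(7.1) = 3.36 + 3.20 + 2.13 = 8.69
Eq. 6: 1.4(2.8) = 3.92
The largest value is 15.03 kPa from combination 4.

Combination 4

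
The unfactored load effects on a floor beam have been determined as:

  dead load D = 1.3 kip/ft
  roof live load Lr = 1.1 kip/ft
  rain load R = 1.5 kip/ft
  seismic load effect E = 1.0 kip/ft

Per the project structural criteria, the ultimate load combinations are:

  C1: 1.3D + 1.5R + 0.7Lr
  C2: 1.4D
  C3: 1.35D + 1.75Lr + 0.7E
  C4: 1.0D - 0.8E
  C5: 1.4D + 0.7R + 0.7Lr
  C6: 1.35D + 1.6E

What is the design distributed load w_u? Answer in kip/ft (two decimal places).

4.71 kip/ft

C1: 1.3(1.3) + 1.5(1.5) + 0.7(1.1) = 1.69 + 2.25 + 0.77 = 4.71
C2: 1.4(1.3) = 1.82
C3: 1.35(1.3) + 1.75(1.1) + 0.7(1.0) = 4.38
C4: 1.0(1.3) - 0.8(1.0) = 1.30 - 0.80 = 0.50
C5: 1.4(1.3) + 0.7(1.5) + 0.7(1.1) = 1.82 + 1.05 + 0.77 = 3.64
C6: 1.35(1.3) + 1.6(1.0) = 1.76 + 1.60 = 3.36
The controlling combination is 1, giving 4.71 kip/ft.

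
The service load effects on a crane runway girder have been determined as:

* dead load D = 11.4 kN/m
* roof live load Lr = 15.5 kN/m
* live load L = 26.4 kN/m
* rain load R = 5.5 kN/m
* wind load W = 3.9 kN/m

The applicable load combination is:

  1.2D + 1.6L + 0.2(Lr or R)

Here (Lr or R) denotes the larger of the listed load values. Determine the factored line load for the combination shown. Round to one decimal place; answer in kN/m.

59.0 kN/m

(Lr or R) → Lr = 15.5 kN/m.
1.2(11.4) + 1.6(26.4) + 0.2(15.5) = 13.7 + 42.2 + 3.1 = 59.0
w_u = 59.0 kN/m.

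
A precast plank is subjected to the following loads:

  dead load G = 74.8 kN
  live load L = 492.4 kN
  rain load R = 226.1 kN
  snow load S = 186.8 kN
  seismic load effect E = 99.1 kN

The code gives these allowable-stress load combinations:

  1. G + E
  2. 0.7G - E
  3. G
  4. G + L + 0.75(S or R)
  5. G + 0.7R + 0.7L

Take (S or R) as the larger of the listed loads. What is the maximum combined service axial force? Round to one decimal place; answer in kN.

736.8 kN

(S or R) → R = 226.1 kN.
1. 1.0(74.8) + 1.0(99.1) = 74.8 + 99.1 = 173.9
2. 0.7(74.8) - 1.0(99.1) = 52.4 - 99.1 = -46.7
3. 1.0(74.8) = 74.8
4. 1.0(74.8) + 1.0(492.4) + 0.75(226.1) = 74.8 + 492.4 + 169.6 = 736.8
5. 1.0(74.8) + 0.7(226.1) + 0.7(492.4) = 74.8 + 158.3 + 344.7 = 577.8
The controlling combination is 4, giving 736.8 kN.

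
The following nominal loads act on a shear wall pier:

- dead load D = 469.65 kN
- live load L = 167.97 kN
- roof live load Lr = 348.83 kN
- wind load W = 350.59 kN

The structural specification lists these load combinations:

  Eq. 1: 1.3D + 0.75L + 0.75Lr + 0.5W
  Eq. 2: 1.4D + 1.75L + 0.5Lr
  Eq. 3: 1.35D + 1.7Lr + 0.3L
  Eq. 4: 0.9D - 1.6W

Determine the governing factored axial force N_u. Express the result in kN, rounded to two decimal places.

Eq. 1: 1.3(469.65) + 0.75(167.97) + 0.75(348.83) + 0.5(350.59) = 1173.44
Eq. 2: 1.4(469.65) + 1.75(167.97) + 0.5(348.83) = 1125.87
Eq. 3: 1.35(469.65) + 1.7(348.83) + 0.3(167.97) = 634.03 + 593.01 + 50.39 = 1277.43
Eq. 4: 0.9(469.65) - 1.6(350.59) = -138.26
Combination 3 governs: N_u = 1277.43 kN.

1277.43 kN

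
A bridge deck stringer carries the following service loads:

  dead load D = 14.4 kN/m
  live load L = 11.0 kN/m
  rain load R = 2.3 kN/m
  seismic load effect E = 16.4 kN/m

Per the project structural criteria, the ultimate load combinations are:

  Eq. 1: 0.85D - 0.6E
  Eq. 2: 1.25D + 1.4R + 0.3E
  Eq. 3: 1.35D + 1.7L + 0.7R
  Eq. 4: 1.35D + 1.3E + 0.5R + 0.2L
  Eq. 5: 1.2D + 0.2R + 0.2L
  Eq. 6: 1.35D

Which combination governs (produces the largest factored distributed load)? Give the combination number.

Combination 4

Eq. 1: 0.85(14.4) - 0.6(16.4) = 12.2 - 9.8 = 2.4
Eq. 2: 1.25(14.4) + 1.4(2.3) + 0.3(16.4) = 18.0 + 3.2 + 4.9 = 26.1
Eq. 3: 1.35(14.4) + 1.7(11.0) + 0.7(2.3) = 39.8
Eq. 4: 1.35(14.4) + 1.3(16.4) + 0.5(2.3) + 0.2(11.0) = 19.4 + 21.3 + 1.2 + 2.2 = 44.1
Eq. 5: 1.2(14.4) + 0.2(2.3) + 0.2(11.0) = 19.9
Eq. 6: 1.35(14.4) = 19.4
The largest value is 44.1 kN/m from combination 4.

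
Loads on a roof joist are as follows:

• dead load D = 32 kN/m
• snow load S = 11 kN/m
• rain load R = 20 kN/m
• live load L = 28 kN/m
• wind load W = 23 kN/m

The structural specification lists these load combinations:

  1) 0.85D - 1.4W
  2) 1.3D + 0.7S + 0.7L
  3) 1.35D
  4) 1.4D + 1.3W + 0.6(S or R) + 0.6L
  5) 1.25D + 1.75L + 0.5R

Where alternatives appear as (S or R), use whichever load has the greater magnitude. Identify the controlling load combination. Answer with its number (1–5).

(S or R) → R = 20 kN/m.
1) 0.85(32) - 1.4(23) = 27.2 - 32.2 = -5.0
2) 1.3(32) + 0.7(11) + 0.7(28) = 41.6 + 7.7 + 19.6 = 68.9
3) 1.35(32) = 43.2
4) 1.4(32) + 1.3(23) + 0.6(20) + 0.6(28) = 44.8 + 29.9 + 12.0 + 16.8 = 103.5
5) 1.25(32) + 1.75(28) + 0.5(20) = 40.0 + 49.0 + 10.0 = 99.0
The largest value is 103.5 kN/m from combination 4.

Combination 4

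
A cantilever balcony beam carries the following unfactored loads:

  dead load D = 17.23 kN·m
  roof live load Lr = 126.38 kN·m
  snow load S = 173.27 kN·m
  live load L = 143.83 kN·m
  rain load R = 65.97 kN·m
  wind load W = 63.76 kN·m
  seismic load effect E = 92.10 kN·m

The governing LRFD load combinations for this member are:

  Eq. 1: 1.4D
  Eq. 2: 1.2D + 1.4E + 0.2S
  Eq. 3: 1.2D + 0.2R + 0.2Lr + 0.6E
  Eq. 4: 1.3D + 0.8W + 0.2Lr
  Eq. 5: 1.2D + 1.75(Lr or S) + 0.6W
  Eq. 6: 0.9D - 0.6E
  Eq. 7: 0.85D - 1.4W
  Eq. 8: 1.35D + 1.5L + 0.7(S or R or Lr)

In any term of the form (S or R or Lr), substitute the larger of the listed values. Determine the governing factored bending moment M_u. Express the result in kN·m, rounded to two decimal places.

(Lr or S) → S = 173.27 kN·m; (S or R or Lr) → S = 173.27 kN·m.
Eq. 1: 1.4(17.23) = 24.12
Eq. 2: 1.2(17.23) + 1.4(92.10) + 0.2(173.27) = 20.68 + 128.94 + 34.65 = 184.27
Eq. 3: 1.2(17.23) + 0.2(65.97) + 0.2(126.38) + 0.6(92.10) = 20.68 + 13.19 + 25.28 + 55.26 = 114.41
Eq. 4: 1.3(17.23) + 0.8(63.76) + 0.2(126.38) = 98.68
Eq. 5: 1.2(17.23) + 1.75(173.27) + 0.6(63.76) = 362.15
Eq. 6: 0.9(17.23) - 0.6(92.10) = 15.51 - 55.26 = -39.75
Eq. 7: 0.85(17.23) - 1.4(63.76) = -74.62
Eq. 8: 1.35(17.23) + 1.5(143.83) + 0.7(173.27) = 360.29
Maximum is from combination 5.

362.15 kN·m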